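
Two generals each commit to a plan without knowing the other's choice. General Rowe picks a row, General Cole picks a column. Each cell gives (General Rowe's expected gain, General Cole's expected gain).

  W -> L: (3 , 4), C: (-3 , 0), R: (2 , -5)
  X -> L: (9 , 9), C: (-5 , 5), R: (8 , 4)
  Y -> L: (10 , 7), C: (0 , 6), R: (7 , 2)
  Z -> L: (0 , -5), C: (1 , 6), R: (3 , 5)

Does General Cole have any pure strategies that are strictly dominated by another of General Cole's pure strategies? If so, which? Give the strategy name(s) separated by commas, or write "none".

R

L is not dominated — it holds its own against C at W (4>0); R at W (4>-5).
C: no other strategy beats it everywhere (L at Z (6>-5); R at W (0>-5)).
C strictly dominates R — W: 0>-5, X: 5>4, Y: 6>2, Z: 6>5.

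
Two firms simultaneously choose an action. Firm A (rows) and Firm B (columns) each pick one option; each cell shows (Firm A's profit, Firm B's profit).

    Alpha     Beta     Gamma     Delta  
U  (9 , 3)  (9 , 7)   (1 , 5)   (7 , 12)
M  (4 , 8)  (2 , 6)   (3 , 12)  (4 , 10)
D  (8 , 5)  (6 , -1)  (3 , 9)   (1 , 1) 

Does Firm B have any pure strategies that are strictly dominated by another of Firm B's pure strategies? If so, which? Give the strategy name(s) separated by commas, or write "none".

Alpha, Beta

Alpha is strictly dominated by Gamma (U: 5>3, M: 12>8, D: 9>5).
Beta is strictly dominated by Delta (U: 12>7, M: 10>6, D: 1>-1).
Gamma: no other strategy beats it everywhere (Alpha at U (5>3); Beta at M (12>6); Delta at M (12>10)).
Nothing dominates Delta: Alpha at U (12>3); Beta at U (12>7); Gamma at U (12>5).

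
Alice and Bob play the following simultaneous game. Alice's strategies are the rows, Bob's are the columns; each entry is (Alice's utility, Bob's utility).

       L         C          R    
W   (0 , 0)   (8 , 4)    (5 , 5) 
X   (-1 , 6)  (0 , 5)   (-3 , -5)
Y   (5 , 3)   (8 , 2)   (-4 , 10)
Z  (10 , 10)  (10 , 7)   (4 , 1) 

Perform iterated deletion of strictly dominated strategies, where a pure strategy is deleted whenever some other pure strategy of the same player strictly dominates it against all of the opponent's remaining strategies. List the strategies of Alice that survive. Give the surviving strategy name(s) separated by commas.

W, Z

For Alice, W strictly dominates X on the remaining columns (L: 0>-1, C: 8>0, R: 5>-3); eliminate X.
Row Y is eliminated: Z beats it against every remaining column (L: 10>5, C: 10>8, R: 4>-4).
Among the remaining strategies, none is strictly dominated by another pure strategy of the same player, so the elimination stops.
Surviving strategies — Alice: {W, Z}; Bob: {L, C, R}.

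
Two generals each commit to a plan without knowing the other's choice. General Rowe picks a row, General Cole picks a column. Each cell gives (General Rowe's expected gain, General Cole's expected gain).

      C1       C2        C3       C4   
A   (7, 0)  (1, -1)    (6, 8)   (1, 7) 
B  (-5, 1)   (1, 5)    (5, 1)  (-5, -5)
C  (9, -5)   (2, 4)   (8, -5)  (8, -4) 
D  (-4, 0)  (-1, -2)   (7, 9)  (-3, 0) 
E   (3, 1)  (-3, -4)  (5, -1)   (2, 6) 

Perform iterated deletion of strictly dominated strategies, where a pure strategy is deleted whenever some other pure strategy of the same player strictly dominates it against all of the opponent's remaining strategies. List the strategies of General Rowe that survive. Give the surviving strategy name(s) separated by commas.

Row A is eliminated: C beats it against every remaining column (C1: 9>7, C2: 2>1, C3: 8>6, C4: 8>1).
For General Rowe, C strictly dominates B on the remaining columns (C1: 9>-5, C2: 2>1, C3: 8>5, C4: 8>-5); eliminate B.
Row D is eliminated: C beats it against every remaining column (C1: 9>-4, C2: 2>-1, C3: 8>7, C4: 8>-3).
General Rowe's strategy E is strictly dominated by C (C1: 9>3, C2: 2>-3, C3: 8>5, C4: 8>2) and is removed.
General Cole's strategy C1 is strictly dominated by C2 (C: 4>-5) and is removed.
For General Cole, C2 strictly dominates C3 on the remaining rows (C: 4>-5); eliminate C3.
General Cole's strategy C4 is strictly dominated by C2 (C: 4>-4) and is removed.
Among the remaining strategies, none is strictly dominated by another pure strategy of the same player, so the elimination stops.
Surviving strategies — General Rowe: {C}; General Cole: {C2}.

C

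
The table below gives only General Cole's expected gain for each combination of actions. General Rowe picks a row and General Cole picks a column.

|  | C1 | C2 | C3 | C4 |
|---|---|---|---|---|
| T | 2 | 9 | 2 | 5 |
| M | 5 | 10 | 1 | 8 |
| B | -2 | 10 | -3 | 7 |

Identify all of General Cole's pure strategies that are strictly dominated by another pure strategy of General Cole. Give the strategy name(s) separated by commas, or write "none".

C1 is strictly dominated by C2 (T: 9>2, M: 10>5, B: 10>-2).
Nothing dominates C2: C1 at T (9>2); C3 at T (9>2); C4 at T (9>5).
C2 strictly dominates C3 — T: 9>2, M: 10>1, B: 10>-3.
C4: dominated, since C2 does at least as well everywhere (T: 9>5, M: 10>8, B: 10>7).

C1, C3, C4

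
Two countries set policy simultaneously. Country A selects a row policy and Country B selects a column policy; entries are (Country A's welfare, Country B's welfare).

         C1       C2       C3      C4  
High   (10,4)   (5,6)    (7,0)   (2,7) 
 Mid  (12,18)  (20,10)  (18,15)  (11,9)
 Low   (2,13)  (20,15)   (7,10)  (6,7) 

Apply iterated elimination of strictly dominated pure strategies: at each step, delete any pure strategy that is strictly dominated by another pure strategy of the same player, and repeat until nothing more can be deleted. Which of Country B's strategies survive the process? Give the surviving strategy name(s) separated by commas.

C1, C2

Row High is eliminated: Mid beats it against every remaining column (C1: 12>10, C2: 20>5, C3: 18>7, C4: 11>2).
Column C3 is eliminated: C1 beats it against every remaining row (Mid: 18>15, Low: 13>10).
Column C4 is eliminated: C1 beats it against every remaining row (Mid: 18>9, Low: 13>7).
Among the remaining strategies, none is strictly dominated by another pure strategy of the same player, so the elimination stops.
Surviving strategies — Country A: {Mid, Low}; Country B: {C1, C2}.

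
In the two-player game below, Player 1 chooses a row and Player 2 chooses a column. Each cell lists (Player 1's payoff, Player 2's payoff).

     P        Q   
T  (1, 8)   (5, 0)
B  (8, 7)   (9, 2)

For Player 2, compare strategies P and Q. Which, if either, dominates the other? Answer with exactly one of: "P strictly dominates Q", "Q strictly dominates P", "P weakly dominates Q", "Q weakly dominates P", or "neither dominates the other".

P strictly dominates Q

P's payoffs vs Q's, by Player 1's action — T: 8>0, B: 7>2.
Every comparison favours P, so P strictly dominates Q.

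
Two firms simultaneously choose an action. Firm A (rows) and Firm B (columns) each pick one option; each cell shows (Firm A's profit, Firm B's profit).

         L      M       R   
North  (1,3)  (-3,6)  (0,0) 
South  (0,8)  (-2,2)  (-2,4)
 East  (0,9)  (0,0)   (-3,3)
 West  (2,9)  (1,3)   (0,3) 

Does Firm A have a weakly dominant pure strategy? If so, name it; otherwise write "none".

West vs North: L: 2>1, M: 1>-3, R: 0=0.
West vs South: L: 2>0, M: 1>-2, R: 0>-2.
West vs East: L: 2>0, M: 1>0, R: 0>-3.
West is at least as good as every other strategy against every opponent action, so it is weakly dominant.

West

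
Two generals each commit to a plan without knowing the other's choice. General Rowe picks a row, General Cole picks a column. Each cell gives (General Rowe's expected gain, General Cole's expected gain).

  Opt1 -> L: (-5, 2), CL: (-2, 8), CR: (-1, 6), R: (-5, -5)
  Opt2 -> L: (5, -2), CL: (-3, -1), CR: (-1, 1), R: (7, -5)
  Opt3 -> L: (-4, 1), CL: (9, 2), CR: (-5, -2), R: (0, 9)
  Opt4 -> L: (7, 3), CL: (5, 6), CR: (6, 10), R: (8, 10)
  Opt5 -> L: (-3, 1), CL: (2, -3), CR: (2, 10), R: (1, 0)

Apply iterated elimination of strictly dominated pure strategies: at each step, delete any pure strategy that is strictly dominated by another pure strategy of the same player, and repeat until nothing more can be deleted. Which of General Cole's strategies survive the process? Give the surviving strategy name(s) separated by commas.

For General Rowe, Opt4 strictly dominates Opt1 on the remaining columns (L: 7>-5, CL: 5>-2, CR: 6>-1, R: 8>-5); eliminate Opt1.
For General Rowe, Opt4 strictly dominates Opt2 on the remaining columns (L: 7>5, CL: 5>-3, CR: 6>-1, R: 8>7); eliminate Opt2.
For General Rowe, Opt4 strictly dominates Opt5 on the remaining columns (L: 7>-3, CL: 5>2, CR: 6>2, R: 8>1); eliminate Opt5.
General Cole's strategy L is strictly dominated by CL (Opt3: 2>1, Opt4: 6>3) and is removed.
For General Cole, R strictly dominates CL on the remaining rows (Opt3: 9>2, Opt4: 10>6); eliminate CL.
For General Rowe, Opt4 strictly dominates Opt3 on the remaining columns (CR: 6>-5, R: 8>0); eliminate Opt3.
Among the remaining strategies, none is strictly dominated by another pure strategy of the same player, so the elimination stops.
Surviving strategies — General Rowe: {Opt4}; General Cole: {CR, R}.

CR, R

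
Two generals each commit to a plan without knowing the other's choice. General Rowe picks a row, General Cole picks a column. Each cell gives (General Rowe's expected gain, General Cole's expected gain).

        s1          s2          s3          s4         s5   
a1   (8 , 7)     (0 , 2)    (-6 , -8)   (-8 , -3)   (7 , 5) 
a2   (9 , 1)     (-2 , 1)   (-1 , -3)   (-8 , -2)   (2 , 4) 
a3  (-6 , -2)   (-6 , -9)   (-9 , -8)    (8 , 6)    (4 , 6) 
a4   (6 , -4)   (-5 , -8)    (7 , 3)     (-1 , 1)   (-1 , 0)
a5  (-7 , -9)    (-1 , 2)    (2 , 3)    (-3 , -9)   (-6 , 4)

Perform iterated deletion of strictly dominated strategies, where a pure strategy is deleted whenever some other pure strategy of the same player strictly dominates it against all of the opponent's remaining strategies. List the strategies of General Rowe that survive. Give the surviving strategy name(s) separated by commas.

a1, a2, a3, a4

For General Cole, s5 strictly dominates s2 on the remaining rows (a1: 5>2, a2: 4>1, a3: 6>-9, a4: 0>-8, a5: 4>2); eliminate s2.
Row a5 is eliminated: a4 beats it against every remaining column (s1: 6>-7, s3: 7>2, s4: -1>-3, s5: -1>-6).
Among the remaining strategies, none is strictly dominated by another pure strategy of the same player, so the elimination stops.
Surviving strategies — General Rowe: {a1, a2, a3, a4}; General Cole: {s1, s3, s4, s5}.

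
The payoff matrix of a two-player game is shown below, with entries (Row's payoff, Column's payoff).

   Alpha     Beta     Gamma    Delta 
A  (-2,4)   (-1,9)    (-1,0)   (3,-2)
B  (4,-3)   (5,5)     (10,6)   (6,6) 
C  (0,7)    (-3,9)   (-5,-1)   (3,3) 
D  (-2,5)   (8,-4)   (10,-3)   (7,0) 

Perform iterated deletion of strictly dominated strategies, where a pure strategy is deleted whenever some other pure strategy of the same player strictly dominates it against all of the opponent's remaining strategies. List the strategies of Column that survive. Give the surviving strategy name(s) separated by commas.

Alpha, Gamma, Delta

Row's strategy A is strictly dominated by B (Alpha: 4>-2, Beta: 5>-1, Gamma: 10>-1, Delta: 6>3) and is removed.
For Row, B strictly dominates C on the remaining columns (Alpha: 4>0, Beta: 5>-3, Gamma: 10>-5, Delta: 6>3); eliminate C.
For Column, Gamma strictly dominates Beta on the remaining rows (B: 6>5, D: -3>-4); eliminate Beta.
Among the remaining strategies, none is strictly dominated by another pure strategy of the same player, so the elimination stops.
Surviving strategies — Row: {B, D}; Column: {Alpha, Gamma, Delta}.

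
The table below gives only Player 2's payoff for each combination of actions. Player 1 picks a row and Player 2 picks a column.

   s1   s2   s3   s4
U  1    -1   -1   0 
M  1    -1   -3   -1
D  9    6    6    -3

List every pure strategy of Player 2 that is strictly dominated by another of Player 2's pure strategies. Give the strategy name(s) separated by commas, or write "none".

s2, s3, s4

s1 is not dominated — it holds its own against s2 at U (1>-1); s3 at U (1>-1); s4 at U (1>0).
s1 strictly dominates s2 — U: 1>-1, M: 1>-1, D: 9>6.
s3: dominated, since s1 does at least as well everywhere (U: 1>-1, M: 1>-3, D: 9>6).
s4: dominated, since s1 does at least as well everywhere (U: 1>0, M: 1>-1, D: 9>-3).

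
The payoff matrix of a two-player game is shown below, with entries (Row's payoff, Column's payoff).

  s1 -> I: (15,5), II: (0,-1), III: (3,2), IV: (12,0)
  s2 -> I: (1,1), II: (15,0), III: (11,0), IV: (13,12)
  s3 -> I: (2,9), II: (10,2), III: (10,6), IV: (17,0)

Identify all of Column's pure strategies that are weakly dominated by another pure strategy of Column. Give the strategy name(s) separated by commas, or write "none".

II, III

Nothing dominates I: II at s1 (5>-1); III at s1 (5>2); IV at s1 (5>0).
II is weakly dominated by I (s1: 5>-1, s2: 1>0, s3: 9>2).
III is weakly dominated by I (s1: 5>2, s2: 1>0, s3: 9>6).
Nothing dominates IV: I at s2 (12>1); II at s1 (0>-1); III at s2 (12>0).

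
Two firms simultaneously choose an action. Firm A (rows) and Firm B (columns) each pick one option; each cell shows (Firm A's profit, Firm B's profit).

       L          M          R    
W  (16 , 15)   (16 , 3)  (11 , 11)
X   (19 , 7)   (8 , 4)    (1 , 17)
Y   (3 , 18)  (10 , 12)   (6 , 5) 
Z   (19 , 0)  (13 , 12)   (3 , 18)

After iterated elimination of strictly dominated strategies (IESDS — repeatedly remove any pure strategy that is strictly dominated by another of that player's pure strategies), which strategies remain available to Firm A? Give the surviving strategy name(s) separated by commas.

W, X, Z

Row Y is eliminated: W beats it against every remaining column (L: 16>3, M: 16>10, R: 11>6).
Firm B's strategy M is strictly dominated by R (W: 11>3, X: 17>4, Z: 18>12) and is removed.
Among the remaining strategies, none is strictly dominated by another pure strategy of the same player, so the elimination stops.
Surviving strategies — Firm A: {W, X, Z}; Firm B: {L, R}.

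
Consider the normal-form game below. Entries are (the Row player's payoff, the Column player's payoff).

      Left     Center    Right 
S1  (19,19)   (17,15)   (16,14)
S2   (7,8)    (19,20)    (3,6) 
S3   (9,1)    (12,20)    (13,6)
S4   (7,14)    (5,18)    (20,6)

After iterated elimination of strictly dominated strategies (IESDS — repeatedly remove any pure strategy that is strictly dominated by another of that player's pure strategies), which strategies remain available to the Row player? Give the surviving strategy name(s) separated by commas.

For the Row player, S1 strictly dominates S3 on the remaining columns (Left: 19>9, Center: 17>12, Right: 16>13); eliminate S3.
The Column player's strategy Right is strictly dominated by Left (S1: 19>14, S2: 8>6, S4: 14>6) and is removed.
For the Row player, S1 strictly dominates S4 on the remaining columns (Left: 19>7, Center: 17>5); eliminate S4.
Among the remaining strategies, none is strictly dominated by another pure strategy of the same player, so the elimination stops.
Surviving strategies — the Row player: {S1, S2}; the Column player: {Left, Center}.

S1, S2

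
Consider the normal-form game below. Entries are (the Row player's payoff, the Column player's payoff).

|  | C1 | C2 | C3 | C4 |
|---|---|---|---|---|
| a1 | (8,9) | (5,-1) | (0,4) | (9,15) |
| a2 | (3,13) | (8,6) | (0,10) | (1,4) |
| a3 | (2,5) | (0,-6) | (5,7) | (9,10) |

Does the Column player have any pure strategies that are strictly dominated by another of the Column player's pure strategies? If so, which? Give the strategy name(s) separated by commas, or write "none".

C2

Nothing dominates C1: C2 at a1 (9>-1); C3 at a1 (9>4); C4 at a2 (13>4).
C1 strictly dominates C2 — a1: 9>-1, a2: 13>6, a3: 5>-6.
C3: no other strategy beats it everywhere (C1 at a3 (7>5); C2 at a1 (4>-1); C4 at a2 (10>4)).
C4: no other strategy beats it everywhere (C1 at a1 (15>9); C2 at a1 (15>-1); C3 at a1 (15>4)).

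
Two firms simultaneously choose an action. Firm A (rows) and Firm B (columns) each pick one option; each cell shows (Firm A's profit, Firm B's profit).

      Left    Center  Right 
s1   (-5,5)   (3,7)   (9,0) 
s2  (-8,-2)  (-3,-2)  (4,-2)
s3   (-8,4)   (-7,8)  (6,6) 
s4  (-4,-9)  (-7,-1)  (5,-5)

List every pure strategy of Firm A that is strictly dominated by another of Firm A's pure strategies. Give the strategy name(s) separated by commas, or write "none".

s1: no other strategy beats it everywhere (s2 at Left (-5>-8); s3 at Left (-5>-8); s4 at Center (3>-7)).
s1 strictly dominates s2 — Left: -5>-8, Center: 3>-3, Right: 9>4.
s3 is strictly dominated by s1 (Left: -5>-8, Center: 3>-7, Right: 9>6).
s4 is not dominated — it holds its own against s1 at Left (-4>-5); s2 at Left (-4>-8); s3 at Left (-4>-8).

s2, s3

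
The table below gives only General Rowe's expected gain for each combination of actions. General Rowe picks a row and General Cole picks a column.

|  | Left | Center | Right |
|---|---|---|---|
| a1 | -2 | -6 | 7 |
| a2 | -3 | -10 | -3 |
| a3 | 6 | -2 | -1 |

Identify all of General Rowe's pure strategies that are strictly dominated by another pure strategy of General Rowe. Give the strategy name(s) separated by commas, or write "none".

a1: no other strategy beats it everywhere (a2 at Left (-2>-3); a3 at Right (7>-1)).
a2 is strictly dominated by a1 (Left: -2>-3, Center: -6>-10, Right: 7>-3).
a3 is not dominated — it holds its own against a1 at Left (6>-2); a2 at Left (6>-3).

a2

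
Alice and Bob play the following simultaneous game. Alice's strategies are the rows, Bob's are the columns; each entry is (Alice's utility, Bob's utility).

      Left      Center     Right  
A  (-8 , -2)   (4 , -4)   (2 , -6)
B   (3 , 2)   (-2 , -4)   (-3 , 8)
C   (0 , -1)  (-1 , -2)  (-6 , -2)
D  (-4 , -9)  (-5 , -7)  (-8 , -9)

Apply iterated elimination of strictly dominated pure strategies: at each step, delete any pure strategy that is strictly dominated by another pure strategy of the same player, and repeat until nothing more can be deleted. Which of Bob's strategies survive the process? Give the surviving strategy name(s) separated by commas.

For Alice, B strictly dominates D on the remaining columns (Left: 3>-4, Center: -2>-5, Right: -3>-8); eliminate D.
For Bob, Left strictly dominates Center on the remaining rows (A: -2>-4, B: 2>-4, C: -1>-2); eliminate Center.
Row C is eliminated: B beats it against every remaining column (Left: 3>0, Right: -3>-6).
Among the remaining strategies, none is strictly dominated by another pure strategy of the same player, so the elimination stops.
Surviving strategies — Alice: {A, B}; Bob: {Left, Right}.

Left, Right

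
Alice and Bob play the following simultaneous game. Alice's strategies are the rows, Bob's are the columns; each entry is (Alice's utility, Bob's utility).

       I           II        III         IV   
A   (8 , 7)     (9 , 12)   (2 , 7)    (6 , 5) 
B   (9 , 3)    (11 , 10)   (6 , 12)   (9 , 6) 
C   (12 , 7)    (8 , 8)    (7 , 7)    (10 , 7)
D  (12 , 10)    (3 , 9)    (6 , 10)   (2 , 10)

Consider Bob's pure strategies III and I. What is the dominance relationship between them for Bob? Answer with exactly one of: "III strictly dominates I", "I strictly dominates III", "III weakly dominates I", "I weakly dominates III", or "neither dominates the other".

III's payoffs vs I's, by Alice's action — A: 7=7, B: 12>3, C: 7=7, D: 10=10.
III is at least as good everywhere and strictly better somewhere (tied only at A, C, D), so III weakly but not strictly dominates I.

III weakly dominates I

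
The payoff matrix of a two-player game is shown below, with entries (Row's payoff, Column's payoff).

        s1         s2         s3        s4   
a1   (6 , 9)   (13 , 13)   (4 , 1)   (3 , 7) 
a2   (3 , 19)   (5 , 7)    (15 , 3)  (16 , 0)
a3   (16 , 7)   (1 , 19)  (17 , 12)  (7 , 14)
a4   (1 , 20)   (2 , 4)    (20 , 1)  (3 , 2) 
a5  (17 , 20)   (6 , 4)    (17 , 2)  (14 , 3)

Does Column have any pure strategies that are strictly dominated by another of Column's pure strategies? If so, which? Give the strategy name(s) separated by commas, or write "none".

s3, s4

s1 is not dominated — it holds its own against s2 at a2 (19>7); s3 at a1 (9>1); s4 at a1 (9>7).
s2: no other strategy beats it everywhere (s1 at a1 (13>9); s3 at a1 (13>1); s4 at a1 (13>7)).
s3 is strictly dominated by s2 (a1: 13>1, a2: 7>3, a3: 19>12, a4: 4>1, a5: 4>2).
s4 is strictly dominated by s2 (a1: 13>7, a2: 7>0, a3: 19>14, a4: 4>2, a5: 4>3).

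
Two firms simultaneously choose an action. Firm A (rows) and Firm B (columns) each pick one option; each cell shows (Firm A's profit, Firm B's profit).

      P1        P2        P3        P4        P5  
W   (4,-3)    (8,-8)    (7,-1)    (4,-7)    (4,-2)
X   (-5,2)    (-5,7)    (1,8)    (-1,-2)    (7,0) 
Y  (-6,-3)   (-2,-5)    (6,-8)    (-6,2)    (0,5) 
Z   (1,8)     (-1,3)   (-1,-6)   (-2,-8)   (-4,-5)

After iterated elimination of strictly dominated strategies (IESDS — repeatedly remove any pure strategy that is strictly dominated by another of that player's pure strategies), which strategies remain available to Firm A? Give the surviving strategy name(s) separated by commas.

W

Firm A's strategy Y is strictly dominated by W (P1: 4>-6, P2: 8>-2, P3: 7>6, P4: 4>-6, P5: 4>0) and is removed.
For Firm A, W strictly dominates Z on the remaining columns (P1: 4>1, P2: 8>-1, P3: 7>-1, P4: 4>-2, P5: 4>-4); eliminate Z.
Firm B's strategy P1 is strictly dominated by P3 (W: -1>-3, X: 8>2) and is removed.
For Firm B, P3 strictly dominates P2 on the remaining rows (W: -1>-8, X: 8>7); eliminate P2.
Firm B's strategy P4 is strictly dominated by P3 (W: -1>-7, X: 8>-2) and is removed.
For Firm B, P3 strictly dominates P5 on the remaining rows (W: -1>-2, X: 8>0); eliminate P5.
Firm A's strategy X is strictly dominated by W (P3: 7>1) and is removed.
Among the remaining strategies, none is strictly dominated by another pure strategy of the same player, so the elimination stops.
Surviving strategies — Firm A: {W}; Firm B: {P3}.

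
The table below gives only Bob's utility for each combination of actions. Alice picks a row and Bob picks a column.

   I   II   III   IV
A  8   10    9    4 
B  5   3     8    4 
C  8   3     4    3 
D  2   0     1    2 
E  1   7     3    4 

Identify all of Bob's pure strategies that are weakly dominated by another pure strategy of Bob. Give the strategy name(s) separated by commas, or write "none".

none

I: no other strategy beats it everywhere (II at B (5>3); III at C (8>4); IV at A (8>4)).
II: no other strategy beats it everywhere (I at A (10>8); III at A (10>9); IV at A (10>4)).
III: no other strategy beats it everywhere (I at A (9>8); II at B (8>3); IV at A (9>4)).
IV is not dominated — it holds its own against I at E (4>1); II at B (4>3); III at D (2>1).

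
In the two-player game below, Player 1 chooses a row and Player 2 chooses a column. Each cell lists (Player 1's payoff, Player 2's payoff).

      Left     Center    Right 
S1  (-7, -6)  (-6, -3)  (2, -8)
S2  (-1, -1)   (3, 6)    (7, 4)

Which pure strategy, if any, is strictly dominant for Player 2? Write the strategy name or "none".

Center vs Left: S1: -3>-6, S2: 6>-1.
Center vs Right: S1: -3>-8, S2: 6>4.
Center strictly beats every other strategy against every opponent action, so it is strictly dominant.

Center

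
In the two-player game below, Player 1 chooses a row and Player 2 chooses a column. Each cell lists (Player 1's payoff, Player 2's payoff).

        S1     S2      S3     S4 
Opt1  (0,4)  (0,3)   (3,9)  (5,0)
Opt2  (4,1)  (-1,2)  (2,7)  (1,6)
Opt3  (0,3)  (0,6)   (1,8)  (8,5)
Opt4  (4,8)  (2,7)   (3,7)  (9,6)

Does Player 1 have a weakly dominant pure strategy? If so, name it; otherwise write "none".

Opt4 vs Opt1: S1: 4>0, S2: 2>0, S3: 3=3, S4: 9>5.
Opt4 vs Opt2: S1: 4=4, S2: 2>-1, S3: 3>2, S4: 9>1.
Opt4 vs Opt3: S1: 4>0, S2: 2>0, S3: 3>1, S4: 9>8.
Opt4 is at least as good as every other strategy against every opponent action, so it is weakly dominant.

Opt4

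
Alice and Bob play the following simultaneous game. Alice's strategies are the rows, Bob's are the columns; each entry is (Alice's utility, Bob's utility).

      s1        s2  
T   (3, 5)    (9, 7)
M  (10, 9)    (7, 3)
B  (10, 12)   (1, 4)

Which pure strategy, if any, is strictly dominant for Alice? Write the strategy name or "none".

none

T fails to dominate M at s1 (3<10).
M fails to dominate T at s2 (7<9).
B fails to dominate T at s2 (1<9).
No single strategy dominates all the others.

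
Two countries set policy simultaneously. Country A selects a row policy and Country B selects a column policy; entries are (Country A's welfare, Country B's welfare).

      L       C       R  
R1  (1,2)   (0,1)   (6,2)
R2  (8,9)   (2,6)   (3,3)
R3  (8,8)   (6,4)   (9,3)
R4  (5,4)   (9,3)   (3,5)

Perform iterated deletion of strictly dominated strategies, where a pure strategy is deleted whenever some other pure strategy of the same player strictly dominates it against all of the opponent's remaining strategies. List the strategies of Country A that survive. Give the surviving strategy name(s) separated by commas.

Country A's strategy R1 is strictly dominated by R3 (L: 8>1, C: 6>0, R: 9>6) and is removed.
Country B's strategy C is strictly dominated by L (R2: 9>6, R3: 8>4, R4: 4>3) and is removed.
For Country A, R3 strictly dominates R4 on the remaining columns (L: 8>5, R: 9>3); eliminate R4.
Column R is eliminated: L beats it against every remaining row (R2: 9>3, R3: 8>3).
Among the remaining strategies, none is strictly dominated by another pure strategy of the same player, so the elimination stops.
Surviving strategies — Country A: {R2, R3}; Country B: {L}.

R2, R3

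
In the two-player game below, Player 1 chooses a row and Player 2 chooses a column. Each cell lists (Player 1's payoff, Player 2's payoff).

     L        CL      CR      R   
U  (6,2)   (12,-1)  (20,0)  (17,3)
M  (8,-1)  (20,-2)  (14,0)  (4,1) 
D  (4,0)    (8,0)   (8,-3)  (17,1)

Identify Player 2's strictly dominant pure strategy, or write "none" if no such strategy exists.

R vs L: U: 3>2, M: 1>-1, D: 1>0.
R vs CL: U: 3>-1, M: 1>-2, D: 1>0.
R vs CR: U: 3>0, M: 1>0, D: 1>-3.
R strictly beats every other strategy against every opponent action, so it is strictly dominant.

R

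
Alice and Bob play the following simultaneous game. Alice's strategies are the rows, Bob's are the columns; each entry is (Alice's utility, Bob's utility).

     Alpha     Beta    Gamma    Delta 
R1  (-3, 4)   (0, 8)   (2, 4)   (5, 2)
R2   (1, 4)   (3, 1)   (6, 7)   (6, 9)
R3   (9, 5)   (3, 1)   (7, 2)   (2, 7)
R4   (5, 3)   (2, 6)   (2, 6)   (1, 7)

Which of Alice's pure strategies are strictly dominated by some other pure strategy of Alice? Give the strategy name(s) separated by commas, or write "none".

R1 is strictly dominated by R2 (Alpha: 1>-3, Beta: 3>0, Gamma: 6>2, Delta: 6>5).
Nothing dominates R2: R1 at Alpha (1>-3); R3 at Beta (3=3); R4 at Beta (3>2).
R3: no other strategy beats it everywhere (R1 at Alpha (9>-3); R2 at Alpha (9>1); R4 at Alpha (9>5)).
R4: dominated, since R3 does at least as well everywhere (Alpha: 9>5, Beta: 3>2, Gamma: 7>2, Delta: 2>1).

R1, R4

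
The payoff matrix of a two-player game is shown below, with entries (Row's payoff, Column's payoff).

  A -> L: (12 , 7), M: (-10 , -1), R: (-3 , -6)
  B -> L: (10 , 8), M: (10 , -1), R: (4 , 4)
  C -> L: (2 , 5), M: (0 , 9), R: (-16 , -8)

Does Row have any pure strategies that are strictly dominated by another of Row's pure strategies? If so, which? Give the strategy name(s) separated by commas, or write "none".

A: no other strategy beats it everywhere (B at L (12>10); C at L (12>2)).
B: no other strategy beats it everywhere (A at M (10>-10); C at L (10>2)).
C: dominated, since B does at least as well everywhere (L: 10>2, M: 10>0, R: 4>-16).

C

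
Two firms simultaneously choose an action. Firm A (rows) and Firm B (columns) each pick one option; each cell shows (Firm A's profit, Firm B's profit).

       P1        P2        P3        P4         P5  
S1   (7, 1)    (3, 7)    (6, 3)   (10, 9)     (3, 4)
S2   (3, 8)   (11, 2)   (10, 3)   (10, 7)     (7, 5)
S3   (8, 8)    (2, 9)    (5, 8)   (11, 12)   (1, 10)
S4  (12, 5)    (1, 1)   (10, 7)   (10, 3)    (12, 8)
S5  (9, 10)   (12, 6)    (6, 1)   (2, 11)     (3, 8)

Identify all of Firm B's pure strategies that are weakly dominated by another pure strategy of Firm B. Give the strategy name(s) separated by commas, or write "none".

P2, P3

P1 is not dominated — it holds its own against P2 at S2 (8>2); P3 at S2 (8>3); P4 at S2 (8>7); P5 at S2 (8>5).
P2: dominated, since P4 does at least as well everywhere (S1: 9>7, S2: 7>2, S3: 12>9, S4: 3>1, S5: 11>6).
P3: dominated, since P5 does at least as well everywhere (S1: 4>3, S2: 5>3, S3: 10>8, S4: 8>7, S5: 8>1).
Nothing dominates P4: P1 at S1 (9>1); P2 at S1 (9>7); P3 at S1 (9>3); P5 at S1 (9>4).
Nothing dominates P5: P1 at S1 (4>1); P2 at S2 (5>2); P3 at S1 (4>3); P4 at S4 (8>3).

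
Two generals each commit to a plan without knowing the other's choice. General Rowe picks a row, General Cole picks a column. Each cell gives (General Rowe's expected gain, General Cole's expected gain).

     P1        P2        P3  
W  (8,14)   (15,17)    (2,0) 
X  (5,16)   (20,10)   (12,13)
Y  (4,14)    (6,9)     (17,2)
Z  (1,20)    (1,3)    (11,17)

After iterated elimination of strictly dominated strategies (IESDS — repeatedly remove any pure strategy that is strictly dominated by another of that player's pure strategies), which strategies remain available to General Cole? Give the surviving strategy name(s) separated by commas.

P1, P2

General Rowe's strategy Z is strictly dominated by X (P1: 5>1, P2: 20>1, P3: 12>11) and is removed.
General Cole's strategy P3 is strictly dominated by P1 (W: 14>0, X: 16>13, Y: 14>2) and is removed.
For General Rowe, W strictly dominates Y on the remaining columns (P1: 8>4, P2: 15>6); eliminate Y.
Among the remaining strategies, none is strictly dominated by another pure strategy of the same player, so the elimination stops.
Surviving strategies — General Rowe: {W, X}; General Cole: {P1, P2}.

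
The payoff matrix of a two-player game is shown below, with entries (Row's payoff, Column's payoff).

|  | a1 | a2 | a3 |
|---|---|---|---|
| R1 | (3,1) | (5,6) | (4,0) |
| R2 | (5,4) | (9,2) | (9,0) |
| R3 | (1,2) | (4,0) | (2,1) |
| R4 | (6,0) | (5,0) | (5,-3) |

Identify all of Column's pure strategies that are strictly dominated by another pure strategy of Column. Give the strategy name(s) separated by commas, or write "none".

a3

a1 is not dominated — it holds its own against a2 at R2 (4>2); a3 at R1 (1>0).
a2 is not dominated — it holds its own against a1 at R1 (6>1); a3 at R1 (6>0).
a3: dominated, since a1 does at least as well everywhere (R1: 1>0, R2: 4>0, R3: 2>1, R4: 0>-3).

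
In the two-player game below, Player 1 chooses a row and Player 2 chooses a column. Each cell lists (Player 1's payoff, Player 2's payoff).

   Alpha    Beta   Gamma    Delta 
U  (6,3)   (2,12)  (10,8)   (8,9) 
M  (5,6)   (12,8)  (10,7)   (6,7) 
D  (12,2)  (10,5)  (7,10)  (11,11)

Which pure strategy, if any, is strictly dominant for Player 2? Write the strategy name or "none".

none

Alpha fails to dominate Beta at U (3<12).
Beta fails to dominate Gamma at D (5<10).
Gamma fails to dominate Beta at U (8<12).
Delta fails to dominate Beta at U (9<12).
No single strategy dominates all the others.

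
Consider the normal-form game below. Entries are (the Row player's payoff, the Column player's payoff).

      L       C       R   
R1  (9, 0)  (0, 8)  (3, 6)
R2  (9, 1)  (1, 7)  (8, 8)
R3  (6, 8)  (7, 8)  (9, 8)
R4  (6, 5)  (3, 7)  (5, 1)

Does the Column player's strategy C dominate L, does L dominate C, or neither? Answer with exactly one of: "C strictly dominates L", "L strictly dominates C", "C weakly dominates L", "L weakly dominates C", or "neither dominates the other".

C's payoffs vs L's, by the Row player's action — R1: 8>0, R2: 7>1, R3: 8=8, R4: 7>5.
C is at least as good everywhere and strictly better somewhere (tied only at R3), so C weakly but not strictly dominates L.

C weakly dominates L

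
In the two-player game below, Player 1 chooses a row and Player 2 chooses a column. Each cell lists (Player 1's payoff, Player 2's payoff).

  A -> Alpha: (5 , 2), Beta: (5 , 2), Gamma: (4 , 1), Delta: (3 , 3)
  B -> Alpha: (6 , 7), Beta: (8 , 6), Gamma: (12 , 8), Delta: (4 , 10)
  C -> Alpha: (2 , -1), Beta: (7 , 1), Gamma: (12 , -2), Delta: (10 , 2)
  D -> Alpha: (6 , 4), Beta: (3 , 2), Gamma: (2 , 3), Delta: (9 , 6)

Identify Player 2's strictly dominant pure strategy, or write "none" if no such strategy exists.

Delta

Delta vs Alpha: A: 3>2, B: 10>7, C: 2>-1, D: 6>4.
Delta vs Beta: A: 3>2, B: 10>6, C: 2>1, D: 6>2.
Delta vs Gamma: A: 3>1, B: 10>8, C: 2>-2, D: 6>3.
Delta strictly beats every other strategy against every opponent action, so it is strictly dominant.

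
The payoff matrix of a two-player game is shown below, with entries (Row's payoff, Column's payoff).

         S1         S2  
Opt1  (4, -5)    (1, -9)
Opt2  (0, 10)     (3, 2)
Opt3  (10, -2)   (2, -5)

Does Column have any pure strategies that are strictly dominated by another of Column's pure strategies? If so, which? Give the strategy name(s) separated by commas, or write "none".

S2

Nothing dominates S1: S2 at Opt1 (-5>-9).
S2: dominated, since S1 does at least as well everywhere (Opt1: -5>-9, Opt2: 10>2, Opt3: -2>-5).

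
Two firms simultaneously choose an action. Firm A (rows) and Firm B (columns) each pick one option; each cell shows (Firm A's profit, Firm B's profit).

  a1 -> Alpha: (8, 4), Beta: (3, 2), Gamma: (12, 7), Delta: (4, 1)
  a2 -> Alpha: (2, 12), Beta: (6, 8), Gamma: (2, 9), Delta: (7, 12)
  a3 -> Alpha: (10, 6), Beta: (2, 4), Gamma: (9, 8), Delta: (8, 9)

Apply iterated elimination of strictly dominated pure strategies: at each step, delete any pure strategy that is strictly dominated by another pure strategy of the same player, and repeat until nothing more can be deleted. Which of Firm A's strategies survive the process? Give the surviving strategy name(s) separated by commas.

a1, a3

Column Beta is eliminated: Alpha beats it against every remaining row (a1: 4>2, a2: 12>8, a3: 6>4).
Firm A's strategy a2 is strictly dominated by a3 (Alpha: 10>2, Gamma: 9>2, Delta: 8>7) and is removed.
For Firm B, Gamma strictly dominates Alpha on the remaining rows (a1: 7>4, a3: 8>6); eliminate Alpha.
Among the remaining strategies, none is strictly dominated by another pure strategy of the same player, so the elimination stops.
Surviving strategies — Firm A: {a1, a3}; Firm B: {Gamma, Delta}.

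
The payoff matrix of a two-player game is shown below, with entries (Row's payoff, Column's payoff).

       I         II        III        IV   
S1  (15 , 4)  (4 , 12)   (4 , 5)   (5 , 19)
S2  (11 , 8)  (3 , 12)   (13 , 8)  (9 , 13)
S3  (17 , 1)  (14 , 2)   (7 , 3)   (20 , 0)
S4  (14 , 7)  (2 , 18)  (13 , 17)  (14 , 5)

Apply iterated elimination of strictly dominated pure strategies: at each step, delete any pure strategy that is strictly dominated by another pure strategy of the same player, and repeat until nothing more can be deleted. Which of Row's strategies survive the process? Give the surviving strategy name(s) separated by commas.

Row S1 is eliminated: S3 beats it against every remaining column (I: 17>15, II: 14>4, III: 7>4, IV: 20>5).
Column I is eliminated: II beats it against every remaining row (S2: 12>8, S3: 2>1, S4: 18>7).
Among the remaining strategies, none is strictly dominated by another pure strategy of the same player, so the elimination stops.
Surviving strategies — Row: {S2, S3, S4}; Column: {II, III, IV}.

S2, S3, S4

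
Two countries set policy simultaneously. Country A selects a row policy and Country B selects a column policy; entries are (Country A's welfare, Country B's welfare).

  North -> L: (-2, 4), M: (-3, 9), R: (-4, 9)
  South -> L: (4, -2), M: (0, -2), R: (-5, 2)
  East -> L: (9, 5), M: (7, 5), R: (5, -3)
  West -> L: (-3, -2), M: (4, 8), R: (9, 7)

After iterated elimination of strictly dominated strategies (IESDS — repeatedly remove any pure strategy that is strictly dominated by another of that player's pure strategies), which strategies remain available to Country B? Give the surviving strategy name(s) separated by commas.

Row North is eliminated: East beats it against every remaining column (L: 9>-2, M: 7>-3, R: 5>-4).
For Country A, East strictly dominates South on the remaining columns (L: 9>4, M: 7>0, R: 5>-5); eliminate South.
Column R is eliminated: M beats it against every remaining row (East: 5>-3, West: 8>7).
For Country A, East strictly dominates West on the remaining columns (L: 9>-3, M: 7>4); eliminate West.
Among the remaining strategies, none is strictly dominated by another pure strategy of the same player, so the elimination stops.
Surviving strategies — Country A: {East}; Country B: {L, M}.

L, M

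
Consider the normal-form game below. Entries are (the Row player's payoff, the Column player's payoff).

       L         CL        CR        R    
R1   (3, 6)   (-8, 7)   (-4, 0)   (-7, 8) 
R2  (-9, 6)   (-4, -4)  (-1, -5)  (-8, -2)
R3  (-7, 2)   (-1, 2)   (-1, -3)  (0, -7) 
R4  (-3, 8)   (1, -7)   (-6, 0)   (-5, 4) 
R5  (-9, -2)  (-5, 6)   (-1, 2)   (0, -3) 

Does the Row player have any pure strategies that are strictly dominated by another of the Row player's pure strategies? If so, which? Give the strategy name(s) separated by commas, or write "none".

R1 is not dominated — it holds its own against R2 at L (3>-9); R3 at L (3>-7); R4 at L (3>-3); R5 at L (3>-9).
Nothing dominates R2: R1 at CL (-4>-8); R3 at CR (-1=-1); R4 at CR (-1>-6); R5 at L (-9=-9).
R3: no other strategy beats it everywhere (R1 at CL (-1>-8); R2 at L (-7>-9); R4 at CR (-1>-6); R5 at L (-7>-9)).
R4: no other strategy beats it everywhere (R1 at CL (1>-8); R2 at L (-3>-9); R3 at L (-3>-7); R5 at L (-3>-9)).
R5: no other strategy beats it everywhere (R1 at CL (-5>-8); R2 at L (-9=-9); R3 at CR (-1=-1); R4 at CR (-1>-6)).

none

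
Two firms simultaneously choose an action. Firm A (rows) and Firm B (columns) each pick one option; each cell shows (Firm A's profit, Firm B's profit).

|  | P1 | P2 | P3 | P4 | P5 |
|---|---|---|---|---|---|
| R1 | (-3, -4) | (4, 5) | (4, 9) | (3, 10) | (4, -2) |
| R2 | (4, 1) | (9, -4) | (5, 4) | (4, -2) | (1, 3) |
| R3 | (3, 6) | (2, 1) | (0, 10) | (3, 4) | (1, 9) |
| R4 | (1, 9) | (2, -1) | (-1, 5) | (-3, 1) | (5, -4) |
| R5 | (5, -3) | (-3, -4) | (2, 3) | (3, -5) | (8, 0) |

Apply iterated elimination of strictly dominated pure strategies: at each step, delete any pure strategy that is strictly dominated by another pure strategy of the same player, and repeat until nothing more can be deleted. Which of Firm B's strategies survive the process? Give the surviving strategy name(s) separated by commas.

P3

For Firm B, P3 strictly dominates P2 on the remaining rows (R1: 9>5, R2: 4>-4, R3: 10>1, R4: 5>-1, R5: 3>-4); eliminate P2.
Firm A's strategy R4 is strictly dominated by R5 (P1: 5>1, P3: 2>-1, P4: 3>-3, P5: 8>5) and is removed.
For Firm B, P3 strictly dominates P1 on the remaining rows (R1: 9>-4, R2: 4>1, R3: 10>6, R5: 3>-3); eliminate P1.
Firm B's strategy P5 is strictly dominated by P3 (R1: 9>-2, R2: 4>3, R3: 10>9, R5: 3>0) and is removed.
Firm A's strategy R1 is strictly dominated by R2 (P3: 5>4, P4: 4>3) and is removed.
For Firm A, R2 strictly dominates R3 on the remaining columns (P3: 5>0, P4: 4>3); eliminate R3.
For Firm A, R2 strictly dominates R5 on the remaining columns (P3: 5>2, P4: 4>3); eliminate R5.
Firm B's strategy P4 is strictly dominated by P3 (R2: 4>-2) and is removed.
Among the remaining strategies, none is strictly dominated by another pure strategy of the same player, so the elimination stops.
Surviving strategies — Firm A: {R2}; Firm B: {P3}.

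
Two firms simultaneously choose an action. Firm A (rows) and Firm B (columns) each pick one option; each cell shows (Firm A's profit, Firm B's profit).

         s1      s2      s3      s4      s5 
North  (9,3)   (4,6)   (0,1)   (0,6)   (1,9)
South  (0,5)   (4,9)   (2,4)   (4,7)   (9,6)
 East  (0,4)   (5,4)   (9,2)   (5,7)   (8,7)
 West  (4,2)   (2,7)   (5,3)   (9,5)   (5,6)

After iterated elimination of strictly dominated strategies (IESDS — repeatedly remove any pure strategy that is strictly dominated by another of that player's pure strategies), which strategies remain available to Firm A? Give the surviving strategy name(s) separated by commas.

South, East, West

Column s1 is eliminated: s4 beats it against every remaining row (North: 6>3, South: 7>5, East: 7>4, West: 5>2).
Row North is eliminated: East beats it against every remaining column (s2: 5>4, s3: 9>0, s4: 5>0, s5: 8>1).
For Firm B, s2 strictly dominates s3 on the remaining rows (South: 9>4, East: 4>2, West: 7>3); eliminate s3.
Among the remaining strategies, none is strictly dominated by another pure strategy of the same player, so the elimination stops.
Surviving strategies — Firm A: {South, East, West}; Firm B: {s2, s4, s5}.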